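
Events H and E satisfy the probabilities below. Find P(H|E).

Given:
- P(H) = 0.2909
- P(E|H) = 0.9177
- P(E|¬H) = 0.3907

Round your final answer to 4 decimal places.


Bayes' theorem: P(H|E) = P(E|H) × P(H) / P(E)

Step 1: Calculate P(E) using law of total probability
P(E) = P(E|H)P(H) + P(E|¬H)P(¬H)
     = 0.9177 × 0.2909 + 0.3907 × 0.7091
     = 0.26695893 + 0.27704537
     = 0.54400430

Step 2: Apply Bayes' theorem
P(H|E) = P(E|H) × P(H) / P(E)
       = 0.26695893 / 0.54400430
       = 0.4907


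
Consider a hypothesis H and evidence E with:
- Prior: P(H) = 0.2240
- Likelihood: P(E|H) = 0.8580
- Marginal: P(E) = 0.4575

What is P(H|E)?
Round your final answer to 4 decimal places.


Using Bayes' theorem:

P(H|E) = P(E|H) × P(H) / P(E)
       = 0.8580 × 0.2240 / 0.4575
       = 0.19219200 / 0.4575
       = 0.4201

The evidence strengthens our belief in H.
Prior: 0.2240 → Posterior: 0.4201


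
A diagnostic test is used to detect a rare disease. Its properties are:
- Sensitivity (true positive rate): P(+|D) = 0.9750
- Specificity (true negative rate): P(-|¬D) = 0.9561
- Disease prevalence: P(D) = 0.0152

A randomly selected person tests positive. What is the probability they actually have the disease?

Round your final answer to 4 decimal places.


Let D = has disease, + = positive test

Given:
- P(D) = 0.0152 (prevalence)
- P(+|D) = 0.9750 (sensitivity)
- P(-|¬D) = 0.9561 (specificity)
- P(+|¬D) = 0.0439 (false positive rate = 1 - specificity)

Step 1: Find P(+)
P(+) = P(+|D)P(D) + P(+|¬D)P(¬D)
     = 0.9750 × 0.0152 + 0.0439 × 0.9848
     = 0.01482000 + 0.04323272
     = 0.05805272

Step 2: Apply Bayes' theorem for P(D|+)
P(D|+) = P(+|D)P(D) / P(+)
       = 0.01482000 / 0.05805272
       = 0.2553


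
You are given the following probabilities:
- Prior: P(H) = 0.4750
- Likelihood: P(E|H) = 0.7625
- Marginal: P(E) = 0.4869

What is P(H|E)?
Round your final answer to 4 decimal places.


Using Bayes' theorem:

P(H|E) = P(E|H) × P(H) / P(E)
       = 0.7625 × 0.4750 / 0.4869
       = 0.36218750 / 0.4869
       = 0.7439

The evidence strengthens our belief in H.
Prior: 0.4750 → Posterior: 0.7439


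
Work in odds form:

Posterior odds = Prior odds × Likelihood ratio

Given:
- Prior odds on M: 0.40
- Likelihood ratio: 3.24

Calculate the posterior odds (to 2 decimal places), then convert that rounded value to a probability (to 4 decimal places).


Step 1: Calculate posterior odds
Posterior odds = Prior odds × LR
               = 0.40 × 3.24
               = 1.30

Step 2: Convert to probability
P(M|E) = Posterior odds / (1 + Posterior odds)
       = 1.30 / (1 + 1.30)
       = 1.30 / 2.30
       = 0.5652

The evidence increased P(M) from 0.2857 to 0.5652.


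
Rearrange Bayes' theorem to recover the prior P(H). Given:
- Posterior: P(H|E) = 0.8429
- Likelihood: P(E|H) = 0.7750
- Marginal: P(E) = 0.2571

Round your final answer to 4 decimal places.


From Bayes' theorem: P(H|E) = P(E|H) × P(H) / P(E)

Rearranging for P(H):
P(H) = P(H|E) × P(E) / P(E|H)
     = 0.8429 × 0.2571 / 0.7750
     = 0.21670959 / 0.7750
     = 0.2796


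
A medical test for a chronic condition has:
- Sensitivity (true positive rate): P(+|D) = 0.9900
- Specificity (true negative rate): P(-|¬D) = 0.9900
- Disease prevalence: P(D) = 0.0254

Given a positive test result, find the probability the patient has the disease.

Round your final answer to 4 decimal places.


Let D = has disease, + = positive test

Given:
- P(D) = 0.0254 (prevalence)
- P(+|D) = 0.9900 (sensitivity)
- P(-|¬D) = 0.9900 (specificity)
- P(+|¬D) = 0.0100 (false positive rate = 1 - specificity)

Step 1: Find P(+)
P(+) = P(+|D)P(D) + P(+|¬D)P(¬D)
     = 0.9900 × 0.0254 + 0.0100 × 0.9746
     = 0.02514600 + 0.00974600
     = 0.03489200

Step 2: Apply Bayes' theorem for P(D|+)
P(D|+) = P(+|D)P(D) / P(+)
       = 0.02514600 / 0.03489200
       = 0.7207


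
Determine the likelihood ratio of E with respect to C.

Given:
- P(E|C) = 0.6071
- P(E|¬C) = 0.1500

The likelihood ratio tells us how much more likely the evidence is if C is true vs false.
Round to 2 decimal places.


Likelihood Ratio (LR) = P(E|C) / P(E|¬C)

LR = 0.6071 / 0.1500
   = 4.05

The evidence is 4.05 times more likely if C is true than if C is false.
Because LR exceeds 1, E is evidence for C.


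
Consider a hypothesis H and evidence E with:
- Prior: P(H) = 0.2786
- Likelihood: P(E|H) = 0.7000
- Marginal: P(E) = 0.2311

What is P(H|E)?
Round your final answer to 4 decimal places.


Using Bayes' theorem:

P(H|E) = P(E|H) × P(H) / P(E)
       = 0.7000 × 0.2786 / 0.2311
       = 0.19502000 / 0.2311
       = 0.8439

The evidence strengthens our belief in H.
Prior: 0.2786 → Posterior: 0.8439


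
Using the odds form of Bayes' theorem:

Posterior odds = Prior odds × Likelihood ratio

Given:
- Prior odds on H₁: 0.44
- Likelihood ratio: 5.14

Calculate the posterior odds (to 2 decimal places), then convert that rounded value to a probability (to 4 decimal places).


Step 1: Calculate posterior odds
Posterior odds = Prior odds × LR
               = 0.44 × 5.14
               = 2.26

Step 2: Convert to probability
P(H₁|E) = Posterior odds / (1 + Posterior odds)
       = 2.26 / (1 + 2.26)
       = 2.26 / 3.26
       = 0.6933

The evidence increased P(H₁) from 0.3056 to 0.6933.


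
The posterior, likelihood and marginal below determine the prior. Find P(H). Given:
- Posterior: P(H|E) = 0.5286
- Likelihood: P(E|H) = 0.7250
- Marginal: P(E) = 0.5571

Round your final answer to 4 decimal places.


From Bayes' theorem: P(H|E) = P(E|H) × P(H) / P(E)

Rearranging for P(H):
P(H) = P(H|E) × P(E) / P(E|H)
     = 0.5286 × 0.5571 / 0.7250
     = 0.29448306 / 0.7250
     = 0.4062


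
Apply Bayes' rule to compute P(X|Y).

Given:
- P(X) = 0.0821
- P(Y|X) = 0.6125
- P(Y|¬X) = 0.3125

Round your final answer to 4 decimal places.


Bayes' theorem: P(X|Y) = P(Y|X) × P(X) / P(Y)

Step 1: Calculate P(Y) using law of total probability
P(Y) = P(Y|X)P(X) + P(Y|¬X)P(¬X)
     = 0.6125 × 0.0821 + 0.3125 × 0.9179
     = 0.05028625 + 0.28684375
     = 0.33713000

Step 2: Apply Bayes' theorem
P(X|Y) = P(Y|X) × P(X) / P(Y)
       = 0.05028625 / 0.33713000
       = 0.1492


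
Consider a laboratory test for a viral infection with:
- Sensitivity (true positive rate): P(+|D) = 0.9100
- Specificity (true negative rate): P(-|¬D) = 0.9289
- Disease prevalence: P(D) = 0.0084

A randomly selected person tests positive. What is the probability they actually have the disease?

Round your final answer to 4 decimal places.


Let D = has disease, + = positive test

Given:
- P(D) = 0.0084 (prevalence)
- P(+|D) = 0.9100 (sensitivity)
- P(-|¬D) = 0.9289 (specificity)
- P(+|¬D) = 0.0711 (false positive rate = 1 - specificity)

Step 1: Find P(+)
P(+) = P(+|D)P(D) + P(+|¬D)P(¬D)
     = 0.9100 × 0.0084 + 0.0711 × 0.9916
     = 0.00764400 + 0.07050276
     = 0.07814676

Step 2: Apply Bayes' theorem for P(D|+)
P(D|+) = P(+|D)P(D) / P(+)
       = 0.00764400 / 0.07814676
       = 0.0978


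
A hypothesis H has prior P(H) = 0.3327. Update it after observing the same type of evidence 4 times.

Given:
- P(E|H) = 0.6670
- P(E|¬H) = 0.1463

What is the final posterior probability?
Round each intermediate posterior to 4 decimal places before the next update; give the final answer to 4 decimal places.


Sequential Bayesian updating:

Initial prior: P(H) = 0.3327

Update 1:
  P(E) = 0.6670 × 0.3327 + 0.1463 × 0.6673 = 0.22191090 + 0.09762599 = 0.31953689
  P(H|E) = 0.22191090 / 0.31953689 = 0.6945

Update 2:
  P(E) = 0.6670 × 0.6945 + 0.1463 × 0.3055 = 0.46323150 + 0.04469465 = 0.50792615
  P(H|E) = 0.46323150 / 0.50792615 = 0.9120

Update 3:
  P(E) = 0.6670 × 0.9120 + 0.1463 × 0.0880 = 0.60830400 + 0.01287440 = 0.62117840
  P(H|E) = 0.60830400 / 0.62117840 = 0.9793

Update 4:
  P(E) = 0.6670 × 0.9793 + 0.1463 × 0.0207 = 0.65319310 + 0.00302841 = 0.65622151
  P(H|E) = 0.65319310 / 0.65622151 = 0.9954

Final posterior: 0.9954


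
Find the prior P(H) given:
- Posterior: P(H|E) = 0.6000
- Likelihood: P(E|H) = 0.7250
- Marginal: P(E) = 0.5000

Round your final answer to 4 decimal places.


From Bayes' theorem: P(H|E) = P(E|H) × P(H) / P(E)

Rearranging for P(H):
P(H) = P(H|E) × P(E) / P(E|H)
     = 0.6000 × 0.5000 / 0.7250
     = 0.30000000 / 0.7250
     = 0.4138


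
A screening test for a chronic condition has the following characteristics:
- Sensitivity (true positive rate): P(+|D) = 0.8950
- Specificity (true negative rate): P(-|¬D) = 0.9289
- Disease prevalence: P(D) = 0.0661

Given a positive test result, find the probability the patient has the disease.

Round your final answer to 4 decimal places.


Let D = has disease, + = positive test

Given:
- P(D) = 0.0661 (prevalence)
- P(+|D) = 0.8950 (sensitivity)
- P(-|¬D) = 0.9289 (specificity)
- P(+|¬D) = 0.0711 (false positive rate = 1 - specificity)

Step 1: Find P(+)
P(+) = P(+|D)P(D) + P(+|¬D)P(¬D)
     = 0.8950 × 0.0661 + 0.0711 × 0.9339
     = 0.05915950 + 0.06640029
     = 0.12555979

Step 2: Apply Bayes' theorem for P(D|+)
P(D|+) = P(+|D)P(D) / P(+)
       = 0.05915950 / 0.12555979
       = 0.4712


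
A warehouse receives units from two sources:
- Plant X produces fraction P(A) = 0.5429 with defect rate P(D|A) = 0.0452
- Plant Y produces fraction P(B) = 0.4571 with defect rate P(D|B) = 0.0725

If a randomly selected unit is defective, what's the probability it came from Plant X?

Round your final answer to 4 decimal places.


Let A = from Plant X, D = defective

Given:
- P(A) = 0.5429, P(B) = 0.4571
- P(D|A) = 0.0452, P(D|B) = 0.0725

Step 1: Find P(D)
P(D) = P(D|A)P(A) + P(D|B)P(B)
     = 0.0452 × 0.5429 + 0.0725 × 0.4571
     = 0.02453908 + 0.03313975
     = 0.05767883

Step 2: Apply Bayes' theorem
P(A|D) = P(D|A)P(A) / P(D)
       = 0.02453908 / 0.05767883
       = 0.4254


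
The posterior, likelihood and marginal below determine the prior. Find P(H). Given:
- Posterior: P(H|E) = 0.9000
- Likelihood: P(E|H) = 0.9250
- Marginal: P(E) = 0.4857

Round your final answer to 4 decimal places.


From Bayes' theorem: P(H|E) = P(E|H) × P(H) / P(E)

Rearranging for P(H):
P(H) = P(H|E) × P(E) / P(E|H)
     = 0.9000 × 0.4857 / 0.9250
     = 0.43713000 / 0.9250
     = 0.4726


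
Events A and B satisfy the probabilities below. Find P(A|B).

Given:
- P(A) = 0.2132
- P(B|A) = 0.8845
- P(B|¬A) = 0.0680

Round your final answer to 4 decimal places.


Bayes' theorem: P(A|B) = P(B|A) × P(A) / P(B)

Step 1: Calculate P(B) using law of total probability
P(B) = P(B|A)P(A) + P(B|¬A)P(¬A)
     = 0.8845 × 0.2132 + 0.0680 × 0.7868
     = 0.18857540 + 0.05350240
     = 0.24207780

Step 2: Apply Bayes' theorem
P(A|B) = P(B|A) × P(A) / P(B)
       = 0.18857540 / 0.24207780
       = 0.7790


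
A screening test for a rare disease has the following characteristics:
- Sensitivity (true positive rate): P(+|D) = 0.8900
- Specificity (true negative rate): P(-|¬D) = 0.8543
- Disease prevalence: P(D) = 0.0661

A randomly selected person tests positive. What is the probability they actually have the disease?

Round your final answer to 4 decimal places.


Let D = has disease, + = positive test

Given:
- P(D) = 0.0661 (prevalence)
- P(+|D) = 0.8900 (sensitivity)
- P(-|¬D) = 0.8543 (specificity)
- P(+|¬D) = 0.1457 (false positive rate = 1 - specificity)

Step 1: Find P(+)
P(+) = P(+|D)P(D) + P(+|¬D)P(¬D)
     = 0.8900 × 0.0661 + 0.1457 × 0.9339
     = 0.05882900 + 0.13606923
     = 0.19489823

Step 2: Apply Bayes' theorem for P(D|+)
P(D|+) = P(+|D)P(D) / P(+)
       = 0.05882900 / 0.19489823
       = 0.3018


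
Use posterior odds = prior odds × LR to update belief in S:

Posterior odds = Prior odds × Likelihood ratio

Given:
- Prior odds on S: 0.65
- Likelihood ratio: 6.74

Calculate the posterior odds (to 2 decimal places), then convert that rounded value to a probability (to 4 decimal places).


Step 1: Calculate posterior odds
Posterior odds = Prior odds × LR
               = 0.65 × 6.74
               = 4.38

Step 2: Convert to probability
P(S|E) = Posterior odds / (1 + Posterior odds)
       = 4.38 / (1 + 4.38)
       = 4.38 / 5.38
       = 0.8141

The evidence increased P(S) from 0.3939 to 0.8141.


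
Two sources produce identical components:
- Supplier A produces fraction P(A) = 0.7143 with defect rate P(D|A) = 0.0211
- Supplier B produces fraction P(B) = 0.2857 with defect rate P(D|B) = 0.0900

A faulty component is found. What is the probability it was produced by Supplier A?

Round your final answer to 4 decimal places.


Let A = from Supplier A, D = faulty

Given:
- P(A) = 0.7143, P(B) = 0.2857
- P(D|A) = 0.0211, P(D|B) = 0.0900

Step 1: Find P(D)
P(D) = P(D|A)P(A) + P(D|B)P(B)
     = 0.0211 × 0.7143 + 0.0900 × 0.2857
     = 0.01507173 + 0.02571300
     = 0.04078473

Step 2: Apply Bayes' theorem
P(A|D) = P(D|A)P(A) / P(D)
       = 0.01507173 / 0.04078473
       = 0.3695


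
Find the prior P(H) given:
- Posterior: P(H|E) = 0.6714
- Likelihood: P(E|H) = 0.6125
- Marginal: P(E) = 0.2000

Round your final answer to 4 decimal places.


From Bayes' theorem: P(H|E) = P(E|H) × P(H) / P(E)

Rearranging for P(H):
P(H) = P(H|E) × P(E) / P(E|H)
     = 0.6714 × 0.2000 / 0.6125
     = 0.13428000 / 0.6125
     = 0.2192


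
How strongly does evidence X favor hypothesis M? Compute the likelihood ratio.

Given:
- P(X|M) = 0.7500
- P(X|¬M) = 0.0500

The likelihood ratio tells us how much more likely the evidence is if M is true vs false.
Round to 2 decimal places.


Likelihood Ratio (LR) = P(X|M) / P(X|¬M)

LR = 0.7500 / 0.0500
   = 15.00

The evidence is 15.00 times more likely if M is true than if M is false.
LR > 1, so observing X raises the odds in favor of M.


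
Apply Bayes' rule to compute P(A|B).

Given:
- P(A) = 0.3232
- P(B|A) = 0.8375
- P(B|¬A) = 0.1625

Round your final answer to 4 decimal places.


Bayes' theorem: P(A|B) = P(B|A) × P(A) / P(B)

Step 1: Calculate P(B) using law of total probability
P(B) = P(B|A)P(A) + P(B|¬A)P(¬A)
     = 0.8375 × 0.3232 + 0.1625 × 0.6768
     = 0.27068000 + 0.10998000
     = 0.38066000

Step 2: Apply Bayes' theorem
P(A|B) = P(B|A) × P(A) / P(B)
       = 0.27068000 / 0.38066000
       = 0.7111


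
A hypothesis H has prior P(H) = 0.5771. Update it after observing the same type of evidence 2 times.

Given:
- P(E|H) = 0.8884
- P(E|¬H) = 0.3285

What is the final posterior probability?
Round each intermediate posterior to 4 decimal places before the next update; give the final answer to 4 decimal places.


Sequential Bayesian updating:

Initial prior: P(H) = 0.5771

Update 1:
  P(E) = 0.8884 × 0.5771 + 0.3285 × 0.4229 = 0.51269564 + 0.13892265 = 0.65161829
  P(H|E) = 0.51269564 / 0.65161829 = 0.7868

Update 2:
  P(E) = 0.8884 × 0.7868 + 0.3285 × 0.2132 = 0.69899312 + 0.07003620 = 0.76902932
  P(H|E) = 0.69899312 / 0.76902932 = 0.9089

Final posterior: 0.9089


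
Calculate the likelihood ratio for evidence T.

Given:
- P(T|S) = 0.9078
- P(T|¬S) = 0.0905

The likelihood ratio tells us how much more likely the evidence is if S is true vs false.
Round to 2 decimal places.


Likelihood Ratio (LR) = P(T|S) / P(T|¬S)

LR = 0.9078 / 0.0905
   = 10.03

The evidence is 10.03 times more likely if S is true than if S is false.
LR > 1, so observing T raises the odds in favor of S.


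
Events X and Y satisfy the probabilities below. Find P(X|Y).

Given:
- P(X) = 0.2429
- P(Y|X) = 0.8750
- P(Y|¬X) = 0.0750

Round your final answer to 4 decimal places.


Bayes' theorem: P(X|Y) = P(Y|X) × P(X) / P(Y)

Step 1: Calculate P(Y) using law of total probability
P(Y) = P(Y|X)P(X) + P(Y|¬X)P(¬X)
     = 0.8750 × 0.2429 + 0.0750 × 0.7571
     = 0.21253750 + 0.05678250
     = 0.26932000

Step 2: Apply Bayes' theorem
P(X|Y) = P(Y|X) × P(X) / P(Y)
       = 0.21253750 / 0.26932000
       = 0.7892


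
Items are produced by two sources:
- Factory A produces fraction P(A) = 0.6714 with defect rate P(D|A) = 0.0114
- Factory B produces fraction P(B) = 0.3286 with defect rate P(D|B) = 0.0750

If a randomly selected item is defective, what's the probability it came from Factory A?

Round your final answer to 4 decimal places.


Let A = from Factory A, D = defective

Given:
- P(A) = 0.6714, P(B) = 0.3286
- P(D|A) = 0.0114, P(D|B) = 0.0750

Step 1: Find P(D)
P(D) = P(D|A)P(A) + P(D|B)P(B)
     = 0.0114 × 0.6714 + 0.0750 × 0.3286
     = 0.00765396 + 0.02464500
     = 0.03229896

Step 2: Apply Bayes' theorem
P(A|D) = P(D|A)P(A) / P(D)
       = 0.00765396 / 0.03229896
       = 0.2370


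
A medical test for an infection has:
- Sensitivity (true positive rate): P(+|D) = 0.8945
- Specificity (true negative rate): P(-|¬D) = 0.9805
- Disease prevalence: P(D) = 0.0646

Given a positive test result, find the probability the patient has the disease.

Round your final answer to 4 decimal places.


Let D = has disease, + = positive test

Given:
- P(D) = 0.0646 (prevalence)
- P(+|D) = 0.8945 (sensitivity)
- P(-|¬D) = 0.9805 (specificity)
- P(+|¬D) = 0.0195 (false positive rate = 1 - specificity)

Step 1: Find P(+)
P(+) = P(+|D)P(D) + P(+|¬D)P(¬D)
     = 0.8945 × 0.0646 + 0.0195 × 0.9354
     = 0.05778470 + 0.01824030
     = 0.07602500

Step 2: Apply Bayes' theorem for P(D|+)
P(D|+) = P(+|D)P(D) / P(+)
       = 0.05778470 / 0.07602500
       = 0.7601


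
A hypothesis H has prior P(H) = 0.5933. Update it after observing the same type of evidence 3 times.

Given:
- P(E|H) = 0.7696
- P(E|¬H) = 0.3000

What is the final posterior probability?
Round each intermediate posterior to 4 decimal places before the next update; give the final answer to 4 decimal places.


Sequential Bayesian updating:

Initial prior: P(H) = 0.5933

Update 1:
  P(E) = 0.7696 × 0.5933 + 0.3000 × 0.4067 = 0.45660368 + 0.12201000 = 0.57861368
  P(H|E) = 0.45660368 / 0.57861368 = 0.7891

Update 2:
  P(E) = 0.7696 × 0.7891 + 0.3000 × 0.2109 = 0.60729136 + 0.06327000 = 0.67056136
  P(H|E) = 0.60729136 / 0.67056136 = 0.9056

Update 3:
  P(E) = 0.7696 × 0.9056 + 0.3000 × 0.0944 = 0.69694976 + 0.02832000 = 0.72526976
  P(H|E) = 0.69694976 / 0.72526976 = 0.9610

Final posterior: 0.9610


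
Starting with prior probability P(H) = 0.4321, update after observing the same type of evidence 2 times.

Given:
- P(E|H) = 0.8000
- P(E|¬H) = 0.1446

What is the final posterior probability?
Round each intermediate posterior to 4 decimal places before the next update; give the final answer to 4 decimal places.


Sequential Bayesian updating:

Initial prior: P(H) = 0.4321

Update 1:
  P(E) = 0.8000 × 0.4321 + 0.1446 × 0.5679 = 0.34568000 + 0.08211834 = 0.42779834
  P(H|E) = 0.34568000 / 0.42779834 = 0.8080

Update 2:
  P(E) = 0.8000 × 0.8080 + 0.1446 × 0.1920 = 0.64640000 + 0.02776320 = 0.67416320
  P(H|E) = 0.64640000 / 0.67416320 = 0.9588

Final posterior: 0.9588


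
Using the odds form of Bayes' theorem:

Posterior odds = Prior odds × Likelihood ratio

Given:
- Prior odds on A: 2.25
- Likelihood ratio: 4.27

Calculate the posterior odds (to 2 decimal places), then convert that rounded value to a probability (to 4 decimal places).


Step 1: Calculate posterior odds
Posterior odds = Prior odds × LR
               = 2.25 × 4.27
               = 9.61

Step 2: Convert to probability
P(A|E) = Posterior odds / (1 + Posterior odds)
       = 9.61 / (1 + 9.61)
       = 9.61 / 10.61
       = 0.9057

The evidence increased P(A) from 0.6923 to 0.9057.


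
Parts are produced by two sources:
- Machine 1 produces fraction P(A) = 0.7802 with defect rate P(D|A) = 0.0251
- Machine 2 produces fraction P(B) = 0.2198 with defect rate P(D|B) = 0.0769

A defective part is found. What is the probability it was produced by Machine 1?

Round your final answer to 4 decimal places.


Let A = from Machine 1, D = defective

Given:
- P(A) = 0.7802, P(B) = 0.2198
- P(D|A) = 0.0251, P(D|B) = 0.0769

Step 1: Find P(D)
P(D) = P(D|A)P(A) + P(D|B)P(B)
     = 0.0251 × 0.7802 + 0.0769 × 0.2198
     = 0.01958302 + 0.01690262
     = 0.03648564

Step 2: Apply Bayes' theorem
P(A|D) = P(D|A)P(A) / P(D)
       = 0.01958302 / 0.03648564
       = 0.5367


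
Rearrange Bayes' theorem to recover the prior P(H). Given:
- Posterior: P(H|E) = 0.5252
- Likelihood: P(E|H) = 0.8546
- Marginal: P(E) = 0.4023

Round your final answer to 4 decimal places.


From Bayes' theorem: P(H|E) = P(E|H) × P(H) / P(E)

Rearranging for P(H):
P(H) = P(H|E) × P(E) / P(E|H)
     = 0.5252 × 0.4023 / 0.8546
     = 0.21128796 / 0.8546
     = 0.2472


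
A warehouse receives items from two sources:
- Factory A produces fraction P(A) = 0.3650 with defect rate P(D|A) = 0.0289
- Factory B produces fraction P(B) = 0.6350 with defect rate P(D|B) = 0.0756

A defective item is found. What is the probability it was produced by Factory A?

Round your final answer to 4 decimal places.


Let A = from Factory A, D = defective

Given:
- P(A) = 0.3650, P(B) = 0.6350
- P(D|A) = 0.0289, P(D|B) = 0.0756

Step 1: Find P(D)
P(D) = P(D|A)P(A) + P(D|B)P(B)
     = 0.0289 × 0.3650 + 0.0756 × 0.6350
     = 0.01054850 + 0.04800600
     = 0.05855450

Step 2: Apply Bayes' theorem
P(A|D) = P(D|A)P(A) / P(D)
       = 0.01054850 / 0.05855450
       = 0.1801


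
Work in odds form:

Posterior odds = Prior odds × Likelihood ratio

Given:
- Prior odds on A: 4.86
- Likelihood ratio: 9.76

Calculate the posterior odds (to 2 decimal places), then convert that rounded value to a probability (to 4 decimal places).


Step 1: Calculate posterior odds
Posterior odds = Prior odds × LR
               = 4.86 × 9.76
               = 47.43

Step 2: Convert to probability
P(A|E) = Posterior odds / (1 + Posterior odds)
       = 47.43 / (1 + 47.43)
       = 47.43 / 48.43
       = 0.9794

The evidence increased P(A) from 0.8294 to 0.9794.


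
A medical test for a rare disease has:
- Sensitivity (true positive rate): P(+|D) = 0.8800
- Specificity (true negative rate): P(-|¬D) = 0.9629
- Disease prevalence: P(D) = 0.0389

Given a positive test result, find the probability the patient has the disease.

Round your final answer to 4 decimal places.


Let D = has disease, + = positive test

Given:
- P(D) = 0.0389 (prevalence)
- P(+|D) = 0.8800 (sensitivity)
- P(-|¬D) = 0.9629 (specificity)
- P(+|¬D) = 0.0371 (false positive rate = 1 - specificity)

Step 1: Find P(+)
P(+) = P(+|D)P(D) + P(+|¬D)P(¬D)
     = 0.8800 × 0.0389 + 0.0371 × 0.9611
     = 0.03423200 + 0.03565681
     = 0.06988881

Step 2: Apply Bayes' theorem for P(D|+)
P(D|+) = P(+|D)P(D) / P(+)
       = 0.03423200 / 0.06988881
       = 0.4898


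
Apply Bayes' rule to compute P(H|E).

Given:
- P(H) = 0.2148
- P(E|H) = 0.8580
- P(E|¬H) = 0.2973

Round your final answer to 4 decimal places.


Bayes' theorem: P(H|E) = P(E|H) × P(H) / P(E)

Step 1: Calculate P(E) using law of total probability
P(E) = P(E|H)P(H) + P(E|¬H)P(¬H)
     = 0.8580 × 0.2148 + 0.2973 × 0.7852
     = 0.18429840 + 0.23343996
     = 0.41773836

Step 2: Apply Bayes' theorem
P(H|E) = P(E|H) × P(H) / P(E)
       = 0.18429840 / 0.41773836
       = 0.4412


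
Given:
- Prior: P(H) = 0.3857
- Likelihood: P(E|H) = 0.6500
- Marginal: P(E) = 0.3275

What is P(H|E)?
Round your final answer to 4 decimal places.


Using Bayes' theorem:

P(H|E) = P(E|H) × P(H) / P(E)
       = 0.6500 × 0.3857 / 0.3275
       = 0.25070500 / 0.3275
       = 0.7655

The evidence strengthens our belief in H.
Prior: 0.3857 → Posterior: 0.7655


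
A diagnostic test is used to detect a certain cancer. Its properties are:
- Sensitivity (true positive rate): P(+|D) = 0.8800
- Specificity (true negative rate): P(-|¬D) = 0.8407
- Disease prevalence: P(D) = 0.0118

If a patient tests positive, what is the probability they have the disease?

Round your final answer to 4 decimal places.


Let D = has disease, + = positive test

Given:
- P(D) = 0.0118 (prevalence)
- P(+|D) = 0.8800 (sensitivity)
- P(-|¬D) = 0.8407 (specificity)
- P(+|¬D) = 0.1593 (false positive rate = 1 - specificity)

Step 1: Find P(+)
P(+) = P(+|D)P(D) + P(+|¬D)P(¬D)
     = 0.8800 × 0.0118 + 0.1593 × 0.9882
     = 0.01038400 + 0.15742026
     = 0.16780426

Step 2: Apply Bayes' theorem for P(D|+)
P(D|+) = P(+|D)P(D) / P(+)
       = 0.01038400 / 0.16780426
       = 0.0619


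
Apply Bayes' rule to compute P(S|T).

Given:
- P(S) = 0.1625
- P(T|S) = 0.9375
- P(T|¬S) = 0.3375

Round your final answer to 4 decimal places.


Bayes' theorem: P(S|T) = P(T|S) × P(S) / P(T)

Step 1: Calculate P(T) using law of total probability
P(T) = P(T|S)P(S) + P(T|¬S)P(¬S)
     = 0.9375 × 0.1625 + 0.3375 × 0.8375
     = 0.15234375 + 0.28265625
     = 0.43500000

Step 2: Apply Bayes' theorem
P(S|T) = P(T|S) × P(S) / P(T)
       = 0.15234375 / 0.43500000
       = 0.3502


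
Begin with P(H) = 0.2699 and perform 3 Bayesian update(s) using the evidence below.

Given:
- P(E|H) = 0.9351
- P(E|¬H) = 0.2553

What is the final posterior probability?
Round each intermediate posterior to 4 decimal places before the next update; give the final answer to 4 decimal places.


Sequential Bayesian updating:

Initial prior: P(H) = 0.2699

Update 1:
  P(E) = 0.9351 × 0.2699 + 0.2553 × 0.7301 = 0.25238349 + 0.18639453 = 0.43877802
  P(H|E) = 0.25238349 / 0.43877802 = 0.5752

Update 2:
  P(E) = 0.9351 × 0.5752 + 0.2553 × 0.4248 = 0.53786952 + 0.10845144 = 0.64632096
  P(H|E) = 0.53786952 / 0.64632096 = 0.8322

Update 3:
  P(E) = 0.9351 × 0.8322 + 0.2553 × 0.1678 = 0.77819022 + 0.04283934 = 0.82102956
  P(H|E) = 0.77819022 / 0.82102956 = 0.9478

Final posterior: 0.9478


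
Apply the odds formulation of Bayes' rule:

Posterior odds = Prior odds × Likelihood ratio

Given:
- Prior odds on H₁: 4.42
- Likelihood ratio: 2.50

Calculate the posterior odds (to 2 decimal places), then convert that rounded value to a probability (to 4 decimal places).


Step 1: Calculate posterior odds
Posterior odds = Prior odds × LR
               = 4.42 × 2.50
               = 11.05

Step 2: Convert to probability
P(H₁|E) = Posterior odds / (1 + Posterior odds)
       = 11.05 / (1 + 11.05)
       = 11.05 / 12.05
       = 0.9170

The evidence increased P(H₁) from 0.8155 to 0.9170.


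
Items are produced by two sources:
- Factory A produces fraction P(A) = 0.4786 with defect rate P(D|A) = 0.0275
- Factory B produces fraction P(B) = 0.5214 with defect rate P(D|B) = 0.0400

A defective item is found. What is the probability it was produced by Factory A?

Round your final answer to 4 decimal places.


Let A = from Factory A, D = defective

Given:
- P(A) = 0.4786, P(B) = 0.5214
- P(D|A) = 0.0275, P(D|B) = 0.0400

Step 1: Find P(D)
P(D) = P(D|A)P(A) + P(D|B)P(B)
     = 0.0275 × 0.4786 + 0.0400 × 0.5214
     = 0.01316150 + 0.02085600
     = 0.03401750

Step 2: Apply Bayes' theorem
P(A|D) = P(D|A)P(A) / P(D)
       = 0.01316150 / 0.03401750
       = 0.3869


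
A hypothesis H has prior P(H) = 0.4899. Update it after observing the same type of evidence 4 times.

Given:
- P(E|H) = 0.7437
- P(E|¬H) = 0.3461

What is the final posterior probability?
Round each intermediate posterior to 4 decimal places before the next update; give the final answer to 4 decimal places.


Sequential Bayesian updating:

Initial prior: P(H) = 0.4899

Update 1:
  P(E) = 0.7437 × 0.4899 + 0.3461 × 0.5101 = 0.36433863 + 0.17654561 = 0.54088424
  P(H|E) = 0.36433863 / 0.54088424 = 0.6736

Update 2:
  P(E) = 0.7437 × 0.6736 + 0.3461 × 0.3264 = 0.50095632 + 0.11296704 = 0.61392336
  P(H|E) = 0.50095632 / 0.61392336 = 0.8160

Update 3:
  P(E) = 0.7437 × 0.8160 + 0.3461 × 0.1840 = 0.60685920 + 0.06368240 = 0.67054160
  P(H|E) = 0.60685920 / 0.67054160 = 0.9050

Update 4:
  P(E) = 0.7437 × 0.9050 + 0.3461 × 0.0950 = 0.67304850 + 0.03287950 = 0.70592800
  P(H|E) = 0.67304850 / 0.70592800 = 0.9534

Final posterior: 0.9534


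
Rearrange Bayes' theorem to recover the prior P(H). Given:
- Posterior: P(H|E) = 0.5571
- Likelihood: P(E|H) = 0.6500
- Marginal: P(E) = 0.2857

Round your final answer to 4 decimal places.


From Bayes' theorem: P(H|E) = P(E|H) × P(H) / P(E)

Rearranging for P(H):
P(H) = P(H|E) × P(E) / P(E|H)
     = 0.5571 × 0.2857 / 0.6500
     = 0.15916347 / 0.6500
     = 0.2449


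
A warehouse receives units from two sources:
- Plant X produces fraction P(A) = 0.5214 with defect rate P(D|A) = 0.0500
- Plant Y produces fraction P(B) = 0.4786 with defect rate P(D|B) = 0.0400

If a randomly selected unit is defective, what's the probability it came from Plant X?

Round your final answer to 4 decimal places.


Let A = from Plant X, D = defective

Given:
- P(A) = 0.5214, P(B) = 0.4786
- P(D|A) = 0.0500, P(D|B) = 0.0400

Step 1: Find P(D)
P(D) = P(D|A)P(A) + P(D|B)P(B)
     = 0.0500 × 0.5214 + 0.0400 × 0.4786
     = 0.02607000 + 0.01914400
     = 0.04521400

Step 2: Apply Bayes' theorem
P(A|D) = P(D|A)P(A) / P(D)
       = 0.02607000 / 0.04521400
       = 0.5766


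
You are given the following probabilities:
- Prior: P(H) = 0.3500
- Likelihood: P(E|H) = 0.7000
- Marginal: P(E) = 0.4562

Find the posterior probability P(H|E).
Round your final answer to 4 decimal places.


Using Bayes' theorem:

P(H|E) = P(E|H) × P(H) / P(E)
       = 0.7000 × 0.3500 / 0.4562
       = 0.24500000 / 0.4562
       = 0.5370

The evidence strengthens our belief in H.
Prior: 0.3500 → Posterior: 0.5370


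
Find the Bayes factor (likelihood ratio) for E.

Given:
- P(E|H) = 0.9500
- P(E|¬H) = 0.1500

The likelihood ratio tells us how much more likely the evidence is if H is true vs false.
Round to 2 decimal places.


Likelihood Ratio (LR) = P(E|H) / P(E|¬H)

LR = 0.9500 / 0.1500
   = 6.33

The evidence is 6.33 times more likely if H is true than if H is false.
Because LR exceeds 1, E is evidence for H.


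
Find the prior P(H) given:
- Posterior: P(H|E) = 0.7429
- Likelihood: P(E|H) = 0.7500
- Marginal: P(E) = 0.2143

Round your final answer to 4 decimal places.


From Bayes' theorem: P(H|E) = P(E|H) × P(H) / P(E)

Rearranging for P(H):
P(H) = P(H|E) × P(E) / P(E|H)
     = 0.7429 × 0.2143 / 0.7500
     = 0.15920347 / 0.7500
     = 0.2123


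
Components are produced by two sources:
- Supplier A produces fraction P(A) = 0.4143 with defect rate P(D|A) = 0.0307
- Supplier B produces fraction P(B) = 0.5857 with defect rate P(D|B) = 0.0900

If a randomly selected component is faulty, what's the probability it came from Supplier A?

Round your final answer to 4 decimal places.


Let A = from Supplier A, D = faulty

Given:
- P(A) = 0.4143, P(B) = 0.5857
- P(D|A) = 0.0307, P(D|B) = 0.0900

Step 1: Find P(D)
P(D) = P(D|A)P(A) + P(D|B)P(B)
     = 0.0307 × 0.4143 + 0.0900 × 0.5857
     = 0.01271901 + 0.05271300
     = 0.06543201

Step 2: Apply Bayes' theorem
P(A|D) = P(D|A)P(A) / P(D)
       = 0.01271901 / 0.06543201
       = 0.1944


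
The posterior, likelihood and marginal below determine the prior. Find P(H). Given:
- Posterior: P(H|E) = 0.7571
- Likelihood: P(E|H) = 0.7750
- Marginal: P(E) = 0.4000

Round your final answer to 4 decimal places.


From Bayes' theorem: P(H|E) = P(E|H) × P(H) / P(E)

Rearranging for P(H):
P(H) = P(H|E) × P(E) / P(E|H)
     = 0.7571 × 0.4000 / 0.7750
     = 0.30284000 / 0.7750
     = 0.3908


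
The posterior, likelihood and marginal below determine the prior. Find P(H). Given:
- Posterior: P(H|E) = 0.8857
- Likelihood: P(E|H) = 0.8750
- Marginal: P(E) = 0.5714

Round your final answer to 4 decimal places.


From Bayes' theorem: P(H|E) = P(E|H) × P(H) / P(E)

Rearranging for P(H):
P(H) = P(H|E) × P(E) / P(E|H)
     = 0.8857 × 0.5714 / 0.8750
     = 0.50608898 / 0.8750
     = 0.5784


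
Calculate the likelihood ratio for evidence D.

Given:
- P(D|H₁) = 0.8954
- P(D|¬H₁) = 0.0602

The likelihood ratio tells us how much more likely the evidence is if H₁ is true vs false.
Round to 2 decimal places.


Likelihood Ratio (LR) = P(D|H₁) / P(D|¬H₁)

LR = 0.8954 / 0.0602
   = 14.87

The evidence is 14.87 times more likely if H₁ is true than if H₁ is false.
Since LR > 1, the evidence supports H₁ over ¬H₁.


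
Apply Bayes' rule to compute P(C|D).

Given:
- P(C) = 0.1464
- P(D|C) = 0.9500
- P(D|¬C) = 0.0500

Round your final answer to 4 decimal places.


Bayes' theorem: P(C|D) = P(D|C) × P(C) / P(D)

Step 1: Calculate P(D) using law of total probability
P(D) = P(D|C)P(C) + P(D|¬C)P(¬C)
     = 0.9500 × 0.1464 + 0.0500 × 0.8536
     = 0.13908000 + 0.04268000
     = 0.18176000

Step 2: Apply Bayes' theorem
P(C|D) = P(D|C) × P(C) / P(D)
       = 0.13908000 / 0.18176000
       = 0.7652


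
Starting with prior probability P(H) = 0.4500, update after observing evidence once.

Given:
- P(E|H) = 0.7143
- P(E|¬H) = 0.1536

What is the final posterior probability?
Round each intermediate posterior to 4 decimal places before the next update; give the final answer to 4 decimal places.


Sequential Bayesian updating:

Initial prior: P(H) = 0.4500

Update 1:
  P(E) = 0.7143 × 0.4500 + 0.1536 × 0.5500 = 0.32143500 + 0.08448000 = 0.40591500
  P(H|E) = 0.32143500 / 0.40591500 = 0.7919

Final posterior: 0.7919


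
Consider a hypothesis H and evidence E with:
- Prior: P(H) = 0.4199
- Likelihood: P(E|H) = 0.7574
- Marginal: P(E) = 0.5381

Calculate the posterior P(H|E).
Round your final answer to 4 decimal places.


Using Bayes' theorem:

P(H|E) = P(E|H) × P(H) / P(E)
       = 0.7574 × 0.4199 / 0.5381
       = 0.31803226 / 0.5381
       = 0.5910

The evidence strengthens our belief in H.
Prior: 0.4199 → Posterior: 0.5910


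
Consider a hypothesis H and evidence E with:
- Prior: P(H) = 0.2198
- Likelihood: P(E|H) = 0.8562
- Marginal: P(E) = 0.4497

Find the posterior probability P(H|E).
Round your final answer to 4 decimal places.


Using Bayes' theorem:

P(H|E) = P(E|H) × P(H) / P(E)
       = 0.8562 × 0.2198 / 0.4497
       = 0.18819276 / 0.4497
       = 0.4185

The evidence strengthens our belief in H.
Prior: 0.2198 → Posterior: 0.4185


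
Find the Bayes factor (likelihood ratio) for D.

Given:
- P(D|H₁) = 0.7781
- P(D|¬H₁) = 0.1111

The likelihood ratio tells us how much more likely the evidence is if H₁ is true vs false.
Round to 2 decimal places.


Likelihood Ratio (LR) = P(D|H₁) / P(D|¬H₁)

LR = 0.7781 / 0.1111
   = 7.00

The evidence is 7.00 times more likely if H₁ is true than if H₁ is false.
Since LR > 1, the evidence supports H₁ over ¬H₁.


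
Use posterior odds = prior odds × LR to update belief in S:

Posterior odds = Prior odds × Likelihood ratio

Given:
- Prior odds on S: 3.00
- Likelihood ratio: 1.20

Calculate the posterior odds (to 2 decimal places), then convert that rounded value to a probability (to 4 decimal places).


Step 1: Calculate posterior odds
Posterior odds = Prior odds × LR
               = 3.00 × 1.20
               = 3.60

Step 2: Convert to probability
P(S|E) = Posterior odds / (1 + Posterior odds)
       = 3.60 / (1 + 3.60)
       = 3.60 / 4.60
       = 0.7826

The evidence increased P(S) from 0.7500 to 0.7826.


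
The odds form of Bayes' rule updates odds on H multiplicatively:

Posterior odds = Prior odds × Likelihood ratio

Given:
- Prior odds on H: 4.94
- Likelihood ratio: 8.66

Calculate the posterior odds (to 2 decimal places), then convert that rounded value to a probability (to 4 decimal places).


Step 1: Calculate posterior odds
Posterior odds = Prior odds × LR
               = 4.94 × 8.66
               = 42.78

Step 2: Convert to probability
P(H|E) = Posterior odds / (1 + Posterior odds)
       = 42.78 / (1 + 42.78)
       = 42.78 / 43.78
       = 0.9772

The evidence increased P(H) from 0.8316 to 0.9772.


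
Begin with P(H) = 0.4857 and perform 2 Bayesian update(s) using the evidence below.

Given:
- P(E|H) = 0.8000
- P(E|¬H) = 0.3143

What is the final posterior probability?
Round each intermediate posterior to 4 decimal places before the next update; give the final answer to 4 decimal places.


Sequential Bayesian updating:

Initial prior: P(H) = 0.4857

Update 1:
  P(E) = 0.8000 × 0.4857 + 0.3143 × 0.5143 = 0.38856000 + 0.16164449 = 0.55020449
  P(H|E) = 0.38856000 / 0.55020449 = 0.7062

Update 2:
  P(E) = 0.8000 × 0.7062 + 0.3143 × 0.2938 = 0.56496000 + 0.09234134 = 0.65730134
  P(H|E) = 0.56496000 / 0.65730134 = 0.8595

Final posterior: 0.8595


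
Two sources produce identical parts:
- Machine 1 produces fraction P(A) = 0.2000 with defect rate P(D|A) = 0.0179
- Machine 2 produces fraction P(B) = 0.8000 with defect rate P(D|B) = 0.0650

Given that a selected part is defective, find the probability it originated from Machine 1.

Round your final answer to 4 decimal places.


Let A = from Machine 1, D = defective

Given:
- P(A) = 0.2000, P(B) = 0.8000
- P(D|A) = 0.0179, P(D|B) = 0.0650

Step 1: Find P(D)
P(D) = P(D|A)P(A) + P(D|B)P(B)
     = 0.0179 × 0.2000 + 0.0650 × 0.8000
     = 0.00358000 + 0.05200000
     = 0.05558000

Step 2: Apply Bayes' theorem
P(A|D) = P(D|A)P(A) / P(D)
       = 0.00358000 / 0.05558000
       = 0.0644


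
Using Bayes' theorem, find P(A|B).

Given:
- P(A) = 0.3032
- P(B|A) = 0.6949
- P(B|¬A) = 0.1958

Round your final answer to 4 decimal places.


Bayes' theorem: P(A|B) = P(B|A) × P(A) / P(B)

Step 1: Calculate P(B) using law of total probability
P(B) = P(B|A)P(A) + P(B|¬A)P(¬A)
     = 0.6949 × 0.3032 + 0.1958 × 0.6968
     = 0.21069368 + 0.13643344
     = 0.34712712

Step 2: Apply Bayes' theorem
P(A|B) = P(B|A) × P(A) / P(B)
       = 0.21069368 / 0.34712712
       = 0.6070


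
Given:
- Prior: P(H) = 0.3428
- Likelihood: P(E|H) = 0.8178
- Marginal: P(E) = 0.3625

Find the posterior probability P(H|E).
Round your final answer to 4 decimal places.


Using Bayes' theorem:

P(H|E) = P(E|H) × P(H) / P(E)
       = 0.8178 × 0.3428 / 0.3625
       = 0.28034184 / 0.3625
       = 0.7734

The evidence strengthens our belief in H.
Prior: 0.3428 → Posterior: 0.7734


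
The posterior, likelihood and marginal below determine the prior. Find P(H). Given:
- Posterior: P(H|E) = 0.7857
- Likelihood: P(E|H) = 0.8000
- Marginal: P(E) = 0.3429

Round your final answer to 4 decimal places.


From Bayes' theorem: P(H|E) = P(E|H) × P(H) / P(E)

Rearranging for P(H):
P(H) = P(H|E) × P(E) / P(E|H)
     = 0.7857 × 0.3429 / 0.8000
     = 0.26941653 / 0.8000
     = 0.3368


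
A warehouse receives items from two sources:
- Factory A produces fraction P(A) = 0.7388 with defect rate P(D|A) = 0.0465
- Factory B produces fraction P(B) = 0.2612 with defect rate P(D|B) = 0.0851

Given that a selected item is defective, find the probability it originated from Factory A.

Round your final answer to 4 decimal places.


Let A = from Factory A, D = defective

Given:
- P(A) = 0.7388, P(B) = 0.2612
- P(D|A) = 0.0465, P(D|B) = 0.0851

Step 1: Find P(D)
P(D) = P(D|A)P(A) + P(D|B)P(B)
     = 0.0465 × 0.7388 + 0.0851 × 0.2612
     = 0.03435420 + 0.02222812
     = 0.05658232

Step 2: Apply Bayes' theorem
P(A|D) = P(D|A)P(A) / P(D)
       = 0.03435420 / 0.05658232
       = 0.6072


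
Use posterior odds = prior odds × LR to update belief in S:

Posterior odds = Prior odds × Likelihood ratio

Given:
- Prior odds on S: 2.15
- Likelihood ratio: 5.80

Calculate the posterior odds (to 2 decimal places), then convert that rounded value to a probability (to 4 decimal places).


Step 1: Calculate posterior odds
Posterior odds = Prior odds × LR
               = 2.15 × 5.80
               = 12.47

Step 2: Convert to probability
P(S|E) = Posterior odds / (1 + Posterior odds)
       = 12.47 / (1 + 12.47)
       = 12.47 / 13.47
       = 0.9258

The evidence increased P(S) from 0.6825 to 0.9258.


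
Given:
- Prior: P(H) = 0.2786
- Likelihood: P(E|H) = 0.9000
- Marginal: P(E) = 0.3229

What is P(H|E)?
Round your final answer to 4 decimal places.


Using Bayes' theorem:

P(H|E) = P(E|H) × P(H) / P(E)
       = 0.9000 × 0.2786 / 0.3229
       = 0.25074000 / 0.3229
       = 0.7765

The evidence strengthens our belief in H.
Prior: 0.2786 → Posterior: 0.7765


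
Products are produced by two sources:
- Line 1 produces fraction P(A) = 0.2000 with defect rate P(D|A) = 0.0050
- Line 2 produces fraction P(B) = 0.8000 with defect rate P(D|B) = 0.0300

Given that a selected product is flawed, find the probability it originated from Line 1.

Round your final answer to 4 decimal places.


Let A = from Line 1, D = flawed

Given:
- P(A) = 0.2000, P(B) = 0.8000
- P(D|A) = 0.0050, P(D|B) = 0.0300

Step 1: Find P(D)
P(D) = P(D|A)P(A) + P(D|B)P(B)
     = 0.0050 × 0.2000 + 0.0300 × 0.8000
     = 0.00100000 + 0.02400000
     = 0.02500000

Step 2: Apply Bayes' theorem
P(A|D) = P(D|A)P(A) / P(D)
       = 0.00100000 / 0.02500000
       = 0.0400
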